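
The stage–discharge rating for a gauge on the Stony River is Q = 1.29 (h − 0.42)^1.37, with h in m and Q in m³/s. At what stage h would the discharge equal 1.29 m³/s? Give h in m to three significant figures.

h − h₀ = (Q/C)^(1/b) = (1.29/1.29)^(1/1.37) = 1.000 m
h = 0.42 + 1.000 = 1.420 m

1.42 m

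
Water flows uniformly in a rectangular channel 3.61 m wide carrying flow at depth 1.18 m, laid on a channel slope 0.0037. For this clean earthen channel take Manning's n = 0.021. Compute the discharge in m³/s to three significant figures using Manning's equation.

A = b·y = 3.61 × 1.18 = 4.260 m²
P = b + 2y = 3.61 + 2×1.18 = 5.970 m
R = A/P = 4.260/5.970 = 0.7135 m
Q = (1/n)·A·R^(2/3)·S^(1/2) = (1/0.021) × 4.260 × 0.7135^(2/3) × 0.0037^(1/2) = 9.853 m³/s

9.85 m³/s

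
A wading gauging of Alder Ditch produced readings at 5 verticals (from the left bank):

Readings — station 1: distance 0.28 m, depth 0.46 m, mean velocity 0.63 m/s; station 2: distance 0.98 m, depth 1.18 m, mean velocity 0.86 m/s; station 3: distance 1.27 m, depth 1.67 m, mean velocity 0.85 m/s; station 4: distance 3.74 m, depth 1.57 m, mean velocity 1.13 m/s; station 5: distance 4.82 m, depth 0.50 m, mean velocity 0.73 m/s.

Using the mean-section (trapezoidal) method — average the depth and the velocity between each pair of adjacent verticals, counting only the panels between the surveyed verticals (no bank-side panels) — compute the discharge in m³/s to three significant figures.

5.78 m³/s

Panel 1-2: Δb = 0.7 m, d̄ = (0.46+1.18)/2 = 0.82, v̄ = (0.63+0.86)/2 = 0.745 → q = 0.7×0.82×0.745 = 0.4276 m³/s
Panel 2-3: Δb = 0.29 m, d̄ = (1.18+1.67)/2 = 1.425, v̄ = (0.86+0.85)/2 = 0.855 → q = 0.29×1.425×0.855 = 0.3533 m³/s
Panel 3-4: Δb = 2.47 m, d̄ = (1.67+1.57)/2 = 1.62, v̄ = (0.85+1.13)/2 = 0.99 → q = 2.47×1.62×0.99 = 3.961 m³/s
Panel 4-5: Δb = 1.08 m, d̄ = (1.57+0.50)/2 = 1.035, v̄ = (1.13+0.73)/2 = 0.93 → q = 1.08×1.035×0.93 = 1.040 m³/s
Q = Σ q = 5.782 m³/s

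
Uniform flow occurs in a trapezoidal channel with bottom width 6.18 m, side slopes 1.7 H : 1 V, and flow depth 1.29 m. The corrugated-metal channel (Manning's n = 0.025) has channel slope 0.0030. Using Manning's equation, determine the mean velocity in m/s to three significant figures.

2.13 m/s

A = (b + z·y)·y = (6.18 + 1.7×1.29)×1.29 = 10.80 m²
P = b + 2y√(1+z²) = 6.18 + 2×1.29×√(1+1.7²) = 11.27 m
R = A/P = 10.80/11.27 = 0.9585 m
Q = (1/n)·A·R^(2/3)·S^(1/2) = (1/0.025) × 10.80 × 0.9585^(2/3) × 0.0030^(1/2) = 23.01 m³/s
V = Q/A = 23.01/10.80 = 2.130 m/s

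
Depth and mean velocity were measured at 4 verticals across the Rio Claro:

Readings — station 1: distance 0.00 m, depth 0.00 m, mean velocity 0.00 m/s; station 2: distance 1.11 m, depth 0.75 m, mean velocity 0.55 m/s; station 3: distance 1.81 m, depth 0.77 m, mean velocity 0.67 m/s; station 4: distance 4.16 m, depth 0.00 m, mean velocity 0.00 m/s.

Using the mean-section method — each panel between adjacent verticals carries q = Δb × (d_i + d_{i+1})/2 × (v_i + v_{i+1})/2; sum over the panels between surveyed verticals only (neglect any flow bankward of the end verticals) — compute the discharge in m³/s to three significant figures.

0.742 m³/s

Panel 1-2: Δb = 1.11 m, d̄ = (0.00+0.75)/2 = 0.375, v̄ = (0.00+0.55)/2 = 0.275 → q = 1.11×0.375×0.275 = 0.1145 m³/s
Panel 2-3: Δb = 0.7 m, d̄ = (0.75+0.77)/2 = 0.76, v̄ = (0.55+0.67)/2 = 0.61 → q = 0.7×0.76×0.61 = 0.3245 m³/s
Panel 3-4: Δb = 2.35 m, d̄ = (0.77+0.00)/2 = 0.385, v̄ = (0.67+0.00)/2 = 0.335 → q = 2.35×0.385×0.335 = 0.3031 m³/s
Q = Σ q = 0.7421 m³/s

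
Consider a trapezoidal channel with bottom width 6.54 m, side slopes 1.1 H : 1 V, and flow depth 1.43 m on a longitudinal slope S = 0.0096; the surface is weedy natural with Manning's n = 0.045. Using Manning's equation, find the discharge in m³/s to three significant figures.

26.5 m³/s

A = (b + z·y)·y = (6.54 + 1.1×1.43)×1.43 = 11.60 m²
P = b + 2y√(1+z²) = 6.54 + 2×1.43×√(1+1.1²) = 10.79 m
R = A/P = 11.60/10.79 = 1.075 m
Q = (1/n)·A·R^(2/3)·S^(1/2) = (1/0.045) × 11.60 × 1.075^(2/3) × 0.0096^(1/2) = 26.51 m³/s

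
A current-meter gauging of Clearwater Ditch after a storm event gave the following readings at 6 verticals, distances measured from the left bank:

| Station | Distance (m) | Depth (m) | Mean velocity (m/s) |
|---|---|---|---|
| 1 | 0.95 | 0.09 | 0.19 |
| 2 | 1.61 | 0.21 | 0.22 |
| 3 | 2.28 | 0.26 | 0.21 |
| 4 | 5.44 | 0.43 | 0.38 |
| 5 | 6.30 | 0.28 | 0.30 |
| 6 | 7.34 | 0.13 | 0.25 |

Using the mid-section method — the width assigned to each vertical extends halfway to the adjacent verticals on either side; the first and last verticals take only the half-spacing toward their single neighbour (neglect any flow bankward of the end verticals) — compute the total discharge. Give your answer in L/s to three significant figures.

w_1 = (1.61 − 0.95)/2 = 0.33 m; q_1 = 0.19 × 0.09 × 0.33 = 0.005643 m³/s
w_2 = (2.28 − 0.95)/2 = 0.665 m; q_2 = 0.22 × 0.21 × 0.665 = 0.03072 m³/s
w_3 = (5.44 − 1.61)/2 = 1.915 m; q_3 = 0.21 × 0.26 × 1.915 = 0.1046 m³/s
w_4 = (6.30 − 2.28)/2 = 2.01 m; q_4 = 0.38 × 0.43 × 2.01 = 0.3284 m³/s
w_5 = (7.34 − 5.44)/2 = 0.95 m; q_5 = 0.30 × 0.28 × 0.95 = 0.07980 m³/s
w_6 = (7.34 − 6.30)/2 = 0.52 m; q_6 = 0.25 × 0.13 × 0.52 = 0.01690 m³/s
Q = Σ qᵢ = 0.5661 m³/s
= 0.5661 × 1000 = 566.1 L/s

566 L/s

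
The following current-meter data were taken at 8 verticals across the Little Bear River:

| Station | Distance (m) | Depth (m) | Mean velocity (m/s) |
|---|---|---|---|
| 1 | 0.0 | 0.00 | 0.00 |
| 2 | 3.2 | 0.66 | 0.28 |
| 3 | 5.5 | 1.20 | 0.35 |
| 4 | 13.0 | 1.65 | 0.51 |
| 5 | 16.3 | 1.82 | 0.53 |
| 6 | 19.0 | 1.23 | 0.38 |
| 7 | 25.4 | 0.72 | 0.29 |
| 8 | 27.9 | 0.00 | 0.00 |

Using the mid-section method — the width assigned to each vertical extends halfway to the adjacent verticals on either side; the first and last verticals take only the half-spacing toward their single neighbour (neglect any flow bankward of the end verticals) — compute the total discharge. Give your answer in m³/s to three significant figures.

w_2 = (5.5 − 0.0)/2 = 2.75 m; q_2 = 0.28 × 0.66 × 2.75 = 0.5082 m³/s
w_3 = (13.0 − 3.2)/2 = 4.9 m; q_3 = 0.35 × 1.20 × 4.9 = 2.058 m³/s
w_4 = (16.3 − 5.5)/2 = 5.4 m; q_4 = 0.51 × 1.65 × 5.4 = 4.544 m³/s
w_5 = (19.0 − 13.0)/2 = 3 m; q_5 = 0.53 × 1.82 × 3 = 2.894 m³/s
w_6 = (25.4 − 16.3)/2 = 4.55 m; q_6 = 0.38 × 1.23 × 4.55 = 2.127 m³/s
w_7 = (27.9 − 19.0)/2 = 4.45 m; q_7 = 0.29 × 0.72 × 4.45 = 0.9292 m³/s
Stations 1, 8 contribute zero (depth or velocity is 0).
Q = Σ qᵢ = 13.06 m³/s

13.1 m³/s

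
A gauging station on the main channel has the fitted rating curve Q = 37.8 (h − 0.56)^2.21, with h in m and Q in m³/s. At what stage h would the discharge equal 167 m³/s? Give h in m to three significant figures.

2.52 m

h − h₀ = (Q/C)^(1/b) = (167/37.8)^(1/2.21) = 1.959 m
h = 0.56 + 1.959 = 2.519 m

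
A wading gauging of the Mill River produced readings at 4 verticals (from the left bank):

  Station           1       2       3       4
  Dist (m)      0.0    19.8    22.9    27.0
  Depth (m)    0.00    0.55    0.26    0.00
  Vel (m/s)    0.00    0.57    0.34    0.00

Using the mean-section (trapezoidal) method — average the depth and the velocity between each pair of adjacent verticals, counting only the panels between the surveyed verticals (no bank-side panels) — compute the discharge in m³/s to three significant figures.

Panel 1-2: Δb = 19.8 m, d̄ = (0.00+0.55)/2 = 0.275, v̄ = (0.00+0.57)/2 = 0.285 → q = 19.8×0.275×0.285 = 1.552 m³/s
Panel 2-3: Δb = 3.1 m, d̄ = (0.55+0.26)/2 = 0.405, v̄ = (0.57+0.34)/2 = 0.455 → q = 3.1×0.405×0.455 = 0.5713 m³/s
Panel 3-4: Δb = 4.1 m, d̄ = (0.26+0.00)/2 = 0.13, v̄ = (0.34+0.00)/2 = 0.17 → q = 4.1×0.13×0.17 = 0.09061 m³/s
Q = Σ q = 2.214 m³/s

2.21 m³/s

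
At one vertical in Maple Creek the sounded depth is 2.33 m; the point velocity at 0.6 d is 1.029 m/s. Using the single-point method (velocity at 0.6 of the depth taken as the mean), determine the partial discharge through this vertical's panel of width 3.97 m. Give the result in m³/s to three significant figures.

v̄ = v₀.₆ = 1.029 m/s
q = v̄ × d × w = 1.029 × 2.33 × 3.97 = 9.518 m³/s

9.52 m³/s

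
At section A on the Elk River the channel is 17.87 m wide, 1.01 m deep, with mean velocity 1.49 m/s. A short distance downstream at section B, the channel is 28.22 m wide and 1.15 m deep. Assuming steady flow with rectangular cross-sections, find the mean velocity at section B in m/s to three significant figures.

0.829 m/s

Q = A₁V₁ = (17.87×1.01) × 1.49 = 26.89 m³/s
A₂ = 28.22 × 1.15 = 32.45 m²
V₂ = Q/A₂ = 26.89/32.45 = 0.8287 m/s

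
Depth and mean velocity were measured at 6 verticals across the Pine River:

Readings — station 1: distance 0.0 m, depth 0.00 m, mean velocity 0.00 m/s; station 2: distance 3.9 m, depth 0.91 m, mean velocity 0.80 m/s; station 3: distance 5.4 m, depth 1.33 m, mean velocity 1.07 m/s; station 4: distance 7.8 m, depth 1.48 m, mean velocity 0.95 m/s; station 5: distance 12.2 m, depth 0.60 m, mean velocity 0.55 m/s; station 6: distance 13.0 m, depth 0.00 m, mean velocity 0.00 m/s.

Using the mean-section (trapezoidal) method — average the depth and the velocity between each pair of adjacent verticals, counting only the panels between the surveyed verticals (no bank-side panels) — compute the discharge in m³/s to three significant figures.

Panel 1-2: Δb = 3.9 m, d̄ = (0.00+0.91)/2 = 0.455, v̄ = (0.00+0.80)/2 = 0.4 → q = 3.9×0.455×0.4 = 0.7098 m³/s
Panel 2-3: Δb = 1.5 m, d̄ = (0.91+1.33)/2 = 1.12, v̄ = (0.80+1.07)/2 = 0.935 → q = 1.5×1.12×0.935 = 1.571 m³/s
Panel 3-4: Δb = 2.4 m, d̄ = (1.33+1.48)/2 = 1.405, v̄ = (1.07+0.95)/2 = 1.01 → q = 2.4×1.405×1.01 = 3.406 m³/s
Panel 4-5: Δb = 4.4 m, d̄ = (1.48+0.60)/2 = 1.04, v̄ = (0.95+0.55)/2 = 0.75 → q = 4.4×1.04×0.75 = 3.432 m³/s
Panel 5-6: Δb = 0.8 m, d̄ = (0.60+0.00)/2 = 0.3, v̄ = (0.55+0.00)/2 = 0.275 → q = 0.8×0.3×0.275 = 0.06600 m³/s
Q = Σ q = 9.184 m³/s

9.18 m³/s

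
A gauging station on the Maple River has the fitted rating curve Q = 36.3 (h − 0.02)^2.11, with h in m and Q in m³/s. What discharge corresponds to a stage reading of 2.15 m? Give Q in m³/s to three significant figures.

Q = 36.3 × (2.15 − 0.02)^2.11 = 36.3 × 2.13^2.11 = 179.0 m³/s

179 m³/s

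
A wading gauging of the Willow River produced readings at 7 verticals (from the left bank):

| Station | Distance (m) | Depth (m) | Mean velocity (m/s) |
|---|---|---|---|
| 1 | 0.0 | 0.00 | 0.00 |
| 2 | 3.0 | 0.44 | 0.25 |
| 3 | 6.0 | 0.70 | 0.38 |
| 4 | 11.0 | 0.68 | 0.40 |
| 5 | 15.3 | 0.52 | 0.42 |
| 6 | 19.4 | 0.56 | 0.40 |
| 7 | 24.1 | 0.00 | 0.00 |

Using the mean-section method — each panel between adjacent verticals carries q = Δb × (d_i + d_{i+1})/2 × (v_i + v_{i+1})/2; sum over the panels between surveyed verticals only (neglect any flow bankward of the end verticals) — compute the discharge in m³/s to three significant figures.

4.20 m³/s

Panel 1-2: Δb = 3 m, d̄ = (0.00+0.44)/2 = 0.22, v̄ = (0.00+0.25)/2 = 0.125 → q = 3×0.22×0.125 = 0.08250 m³/s
Panel 2-3: Δb = 3 m, d̄ = (0.44+0.70)/2 = 0.57, v̄ = (0.25+0.38)/2 = 0.315 → q = 3×0.57×0.315 = 0.5387 m³/s
Panel 3-4: Δb = 5 m, d̄ = (0.70+0.68)/2 = 0.69, v̄ = (0.38+0.40)/2 = 0.39 → q = 5×0.69×0.39 = 1.346 m³/s
Panel 4-5: Δb = 4.3 m, d̄ = (0.68+0.52)/2 = 0.6, v̄ = (0.40+0.42)/2 = 0.41 → q = 4.3×0.6×0.41 = 1.058 m³/s
Panel 5-6: Δb = 4.1 m, d̄ = (0.52+0.56)/2 = 0.54, v̄ = (0.42+0.40)/2 = 0.41 → q = 4.1×0.54×0.41 = 0.9077 m³/s
Panel 6-7: Δb = 4.7 m, d̄ = (0.56+0.00)/2 = 0.28, v̄ = (0.40+0.00)/2 = 0.2 → q = 4.7×0.28×0.2 = 0.2632 m³/s
Q = Σ q = 4.195 m³/s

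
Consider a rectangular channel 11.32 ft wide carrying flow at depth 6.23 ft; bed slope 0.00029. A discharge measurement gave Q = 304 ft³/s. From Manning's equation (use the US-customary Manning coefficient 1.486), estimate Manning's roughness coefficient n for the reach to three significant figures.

A = b·y = 11.32 × 6.23 = 70.52 ft²
P = b + 2y = 11.32 + 2×6.23 = 23.78 ft
R = A/P = 70.52/23.78 = 2.966 ft
n = (1.486/Q)·A·R^(2/3)·S^(1/2) = (1.486/304) × 70.52 × 2.064 × 0.01703 = 0.01212

0.0121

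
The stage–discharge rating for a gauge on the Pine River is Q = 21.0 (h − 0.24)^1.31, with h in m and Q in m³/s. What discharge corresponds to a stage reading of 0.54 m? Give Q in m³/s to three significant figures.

4.34 m³/s

Q = 21.0 × (0.54 − 0.24)^1.31 = 21.0 × 0.3^1.31 = 4.338 m³/s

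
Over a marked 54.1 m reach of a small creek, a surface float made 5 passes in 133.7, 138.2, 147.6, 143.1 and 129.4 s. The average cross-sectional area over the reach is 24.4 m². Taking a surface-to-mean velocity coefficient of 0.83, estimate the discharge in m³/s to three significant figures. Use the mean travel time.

t̄ = (133.7 + 138.2 + 147.6 + 143.1 + 129.4) / 5 = 138.4 s
v_surface = L / t̄ = 54.1 / 138.4 = 0.3909 m/s
v_mean = 0.83 × 0.3909 = 0.3244 m/s
Q = A × v_mean = 24.4 × 0.3244 = 7.916 m³/s

7.92 m³/s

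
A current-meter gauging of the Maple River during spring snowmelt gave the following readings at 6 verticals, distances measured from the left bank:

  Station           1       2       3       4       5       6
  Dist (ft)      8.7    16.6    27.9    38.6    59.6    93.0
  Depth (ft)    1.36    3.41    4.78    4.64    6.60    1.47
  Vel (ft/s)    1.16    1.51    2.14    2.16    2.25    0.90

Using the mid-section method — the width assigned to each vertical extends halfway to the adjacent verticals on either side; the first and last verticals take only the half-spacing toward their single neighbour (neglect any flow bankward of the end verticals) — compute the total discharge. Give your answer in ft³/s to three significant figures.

w_1 = (16.6 − 8.7)/2 = 3.95 ft; q_1 = 1.16 × 1.36 × 3.95 = 6.232 ft³/s
w_2 = (27.9 − 8.7)/2 = 9.6 ft; q_2 = 1.51 × 3.41 × 9.6 = 49.43 ft³/s
w_3 = (38.6 − 16.6)/2 = 11 ft; q_3 = 2.14 × 4.78 × 11 = 112.5 ft³/s
w_4 = (59.6 − 27.9)/2 = 15.85 ft; q_4 = 2.16 × 4.64 × 15.85 = 158.9 ft³/s
w_5 = (93.0 − 38.6)/2 = 27.2 ft; q_5 = 2.25 × 6.60 × 27.2 = 403.9 ft³/s
w_6 = (93.0 − 59.6)/2 = 16.7 ft; q_6 = 0.90 × 1.47 × 16.7 = 22.09 ft³/s
Q = Σ qᵢ = 753.1 ft³/s

753 ft³/s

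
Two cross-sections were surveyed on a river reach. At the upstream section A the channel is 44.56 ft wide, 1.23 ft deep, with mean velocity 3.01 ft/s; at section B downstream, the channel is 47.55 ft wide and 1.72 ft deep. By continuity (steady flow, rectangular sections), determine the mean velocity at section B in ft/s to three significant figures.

2.02 ft/s

Q = A₁V₁ = (44.56×1.23) × 3.01 = 165.0 ft³/s
A₂ = 47.55 × 1.72 = 81.79 ft²
V₂ = Q/A₂ = 165.0/81.79 = 2.017 ft/s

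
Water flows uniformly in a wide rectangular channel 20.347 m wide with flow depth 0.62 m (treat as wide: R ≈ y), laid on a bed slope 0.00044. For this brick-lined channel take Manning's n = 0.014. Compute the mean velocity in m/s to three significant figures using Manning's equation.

1.09 m/s

A = b·y = 20.347 × 0.62 = 12.62 m²
Wide channel: R ≈ y = 0.62 m
Q = (1/n)·A·R^(2/3)·S^(1/2) = (1/0.014) × 12.62 × 0.6200^(2/3) × 0.00044^(1/2) = 13.74 m³/s
V = Q/A = 13.74/12.62 = 1.089 m/s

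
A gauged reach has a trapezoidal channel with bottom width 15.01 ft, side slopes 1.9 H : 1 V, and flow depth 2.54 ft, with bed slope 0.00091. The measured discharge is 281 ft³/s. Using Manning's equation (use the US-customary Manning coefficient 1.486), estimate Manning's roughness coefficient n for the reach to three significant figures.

A = (b + z·y)·y = (15.01 + 1.9×2.54)×2.54 = 50.38 ft²
P = b + 2y√(1+z²) = 15.01 + 2×2.54×√(1+1.9²) = 25.92 ft
R = A/P = 50.38/25.92 = 1.944 ft
n = (1.486/Q)·A·R^(2/3)·S^(1/2) = (1.486/281) × 50.38 × 1.558 × 0.03017 = 0.01252

0.0125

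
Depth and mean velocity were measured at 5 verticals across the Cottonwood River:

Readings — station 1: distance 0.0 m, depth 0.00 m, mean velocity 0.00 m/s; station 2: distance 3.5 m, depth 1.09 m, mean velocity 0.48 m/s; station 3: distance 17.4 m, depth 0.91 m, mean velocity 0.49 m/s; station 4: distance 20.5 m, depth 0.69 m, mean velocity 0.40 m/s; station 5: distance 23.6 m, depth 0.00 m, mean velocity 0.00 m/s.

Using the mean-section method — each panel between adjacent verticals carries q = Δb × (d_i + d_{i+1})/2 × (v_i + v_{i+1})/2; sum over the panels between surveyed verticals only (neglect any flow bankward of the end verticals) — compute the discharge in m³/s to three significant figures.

8.52 m³/s

Panel 1-2: Δb = 3.5 m, d̄ = (0.00+1.09)/2 = 0.545, v̄ = (0.00+0.48)/2 = 0.24 → q = 3.5×0.545×0.24 = 0.4578 m³/s
Panel 2-3: Δb = 13.9 m, d̄ = (1.09+0.91)/2 = 1, v̄ = (0.48+0.49)/2 = 0.485 → q = 13.9×1×0.485 = 6.742 m³/s
Panel 3-4: Δb = 3.1 m, d̄ = (0.91+0.69)/2 = 0.8, v̄ = (0.49+0.40)/2 = 0.445 → q = 3.1×0.8×0.445 = 1.104 m³/s
Panel 4-5: Δb = 3.1 m, d̄ = (0.69+0.00)/2 = 0.345, v̄ = (0.40+0.00)/2 = 0.2 → q = 3.1×0.345×0.2 = 0.2139 m³/s
Q = Σ q = 8.517 m³/s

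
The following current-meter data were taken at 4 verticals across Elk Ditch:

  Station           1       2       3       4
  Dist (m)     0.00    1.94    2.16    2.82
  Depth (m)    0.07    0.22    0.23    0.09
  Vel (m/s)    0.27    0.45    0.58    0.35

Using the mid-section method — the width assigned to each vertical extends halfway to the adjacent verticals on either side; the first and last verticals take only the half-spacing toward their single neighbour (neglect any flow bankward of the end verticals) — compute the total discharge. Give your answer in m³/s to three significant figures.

w_1 = (1.94 − 0.00)/2 = 0.97 m; q_1 = 0.27 × 0.07 × 0.97 = 0.01833 m³/s
w_2 = (2.16 − 0.00)/2 = 1.08 m; q_2 = 0.45 × 0.22 × 1.08 = 0.1069 m³/s
w_3 = (2.82 − 1.94)/2 = 0.44 m; q_3 = 0.58 × 0.23 × 0.44 = 0.05870 m³/s
w_4 = (2.82 − 2.16)/2 = 0.33 m; q_4 = 0.35 × 0.09 × 0.33 = 0.01040 m³/s
Q = Σ qᵢ = 0.1943 m³/s

0.194 m³/s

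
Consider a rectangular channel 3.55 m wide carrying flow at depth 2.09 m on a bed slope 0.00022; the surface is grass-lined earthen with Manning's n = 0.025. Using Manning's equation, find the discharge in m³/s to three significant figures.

A = b·y = 3.55 × 2.09 = 7.420 m²
P = b + 2y = 3.55 + 2×2.09 = 7.730 m
R = A/P = 7.420/7.730 = 0.9598 m
Q = (1/n)·A·R^(2/3)·S^(1/2) = (1/0.025) × 7.420 × 0.9598^(2/3) × 0.00022^(1/2) = 4.283 m³/s

4.28 m³/s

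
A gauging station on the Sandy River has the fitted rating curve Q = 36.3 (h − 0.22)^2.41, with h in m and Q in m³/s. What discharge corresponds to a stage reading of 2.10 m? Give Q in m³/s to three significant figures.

Q = 36.3 × (2.10 − 0.22)^2.41 = 36.3 × 1.88^2.41 = 166.2 m³/s

166 m³/s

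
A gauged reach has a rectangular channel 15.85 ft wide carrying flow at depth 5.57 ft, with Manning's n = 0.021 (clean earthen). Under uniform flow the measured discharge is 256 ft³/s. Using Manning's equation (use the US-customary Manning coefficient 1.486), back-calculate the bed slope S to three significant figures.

A = b·y = 15.85 × 5.57 = 88.28 ft²
P = b + 2y = 15.85 + 2×5.57 = 26.99 ft
R = A/P = 88.28/26.99 = 3.271 ft
S = (Q·n / (1.486·A·R^(2/3)))² = (256×0.021 / (1.486×88.28×2.204))² = 0.0003458

0.000346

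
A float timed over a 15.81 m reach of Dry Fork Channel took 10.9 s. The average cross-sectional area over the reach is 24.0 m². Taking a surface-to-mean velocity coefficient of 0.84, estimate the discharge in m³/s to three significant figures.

29.2 m³/s

v_surface = L / t̄ = 15.81 / 10.9 = 1.450 m/s
v_mean = 0.84 × 1.450 = 1.218 m/s
Q = A × v_mean = 24.0 × 1.218 = 29.24 m³/s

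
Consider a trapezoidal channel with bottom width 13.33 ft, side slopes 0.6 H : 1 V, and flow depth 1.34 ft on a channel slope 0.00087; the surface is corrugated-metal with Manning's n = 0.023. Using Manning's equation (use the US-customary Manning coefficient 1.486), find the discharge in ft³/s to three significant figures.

A = (b + z·y)·y = (13.33 + 0.6×1.34)×1.34 = 18.94 ft²
P = b + 2y√(1+z²) = 13.33 + 2×1.34×√(1+0.6²) = 16.46 ft
R = A/P = 18.94/16.46 = 1.151 ft
Q = (1.486/n)·A·R^(2/3)·S^(1/2) = (1.486/0.023) × 18.94 × 1.151^(2/3) × 0.00087^(1/2) = 39.64 ft³/s

39.6 ft³/s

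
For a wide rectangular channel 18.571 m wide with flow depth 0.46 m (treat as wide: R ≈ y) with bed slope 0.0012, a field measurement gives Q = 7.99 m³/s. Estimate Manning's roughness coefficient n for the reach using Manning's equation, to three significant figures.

0.0221

A = b·y = 18.571 × 0.46 = 8.543 m²
Wide channel: R ≈ y = 0.46 m
n = (1/Q)·A·R^(2/3)·S^(1/2) = (1/7.99) × 8.543 × 0.5959 × 0.03464 = 0.02207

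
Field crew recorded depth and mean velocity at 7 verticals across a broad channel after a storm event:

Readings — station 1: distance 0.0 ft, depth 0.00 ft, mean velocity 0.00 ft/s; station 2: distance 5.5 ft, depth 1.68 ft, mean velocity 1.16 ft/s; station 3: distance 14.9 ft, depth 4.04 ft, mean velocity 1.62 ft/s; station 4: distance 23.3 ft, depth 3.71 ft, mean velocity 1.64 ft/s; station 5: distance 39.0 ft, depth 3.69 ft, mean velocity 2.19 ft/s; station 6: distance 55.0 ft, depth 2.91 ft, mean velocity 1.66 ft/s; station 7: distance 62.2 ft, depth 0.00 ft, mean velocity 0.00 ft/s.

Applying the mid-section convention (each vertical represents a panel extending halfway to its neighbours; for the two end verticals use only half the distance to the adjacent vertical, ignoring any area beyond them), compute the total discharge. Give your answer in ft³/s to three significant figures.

330 ft³/s

w_2 = (14.9 − 0.0)/2 = 7.45 ft; q_2 = 1.16 × 1.68 × 7.45 = 14.52 ft³/s
w_3 = (23.3 − 5.5)/2 = 8.9 ft; q_3 = 1.62 × 4.04 × 8.9 = 58.25 ft³/s
w_4 = (39.0 − 14.9)/2 = 12.05 ft; q_4 = 1.64 × 3.71 × 12.05 = 73.32 ft³/s
w_5 = (55.0 − 23.3)/2 = 15.85 ft; q_5 = 2.19 × 3.69 × 15.85 = 128.1 ft³/s
w_6 = (62.2 − 39.0)/2 = 11.6 ft; q_6 = 1.66 × 2.91 × 11.6 = 56.03 ft³/s
Stations 1, 7 contribute zero (depth or velocity is 0).
Q = Σ qᵢ = 330.2 ft³/s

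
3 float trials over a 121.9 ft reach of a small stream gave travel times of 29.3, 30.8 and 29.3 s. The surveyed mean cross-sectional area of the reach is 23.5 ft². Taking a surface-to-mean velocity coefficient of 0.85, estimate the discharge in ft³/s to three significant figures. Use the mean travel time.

81.7 ft³/s

t̄ = (29.3 + 30.8 + 29.3) / 3 = 29.8 s
v_surface = L / t̄ = 121.9 / 29.8 = 4.091 ft/s
v_mean = 0.85 × 4.091 = 3.477 ft/s
Q = A × v_mean = 23.5 × 3.477 = 81.71 ft³/s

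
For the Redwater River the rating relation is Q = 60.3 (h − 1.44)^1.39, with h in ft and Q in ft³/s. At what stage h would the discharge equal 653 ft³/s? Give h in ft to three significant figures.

6.99 ft

h − h₀ = (Q/C)^(1/b) = (653/60.3)^(1/1.39) = 5.550 ft
h = 1.44 + 5.550 = 6.990 ft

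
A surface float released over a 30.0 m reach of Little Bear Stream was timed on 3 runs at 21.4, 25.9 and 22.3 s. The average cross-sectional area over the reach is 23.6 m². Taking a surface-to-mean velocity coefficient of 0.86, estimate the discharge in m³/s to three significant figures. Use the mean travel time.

t̄ = (21.4 + 25.9 + 22.3) / 3 = 23.2 s
v_surface = L / t̄ = 30.0 / 23.2 = 1.293 m/s
v_mean = 0.86 × 1.293 = 1.112 m/s
Q = A × v_mean = 23.6 × 1.112 = 26.24 m³/s

26.2 m³/s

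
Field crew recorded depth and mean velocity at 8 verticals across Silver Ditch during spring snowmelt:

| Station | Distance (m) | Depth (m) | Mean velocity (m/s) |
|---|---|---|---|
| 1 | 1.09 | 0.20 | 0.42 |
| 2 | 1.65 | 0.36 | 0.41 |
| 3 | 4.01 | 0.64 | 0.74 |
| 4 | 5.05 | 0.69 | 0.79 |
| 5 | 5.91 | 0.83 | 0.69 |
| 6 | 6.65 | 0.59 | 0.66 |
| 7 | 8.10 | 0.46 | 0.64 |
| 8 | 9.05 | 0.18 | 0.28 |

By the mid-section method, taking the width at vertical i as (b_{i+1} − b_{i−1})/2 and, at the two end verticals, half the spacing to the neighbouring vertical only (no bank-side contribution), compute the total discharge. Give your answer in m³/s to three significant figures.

w_1 = (1.65 − 1.09)/2 = 0.28 m; q_1 = 0.42 × 0.20 × 0.28 = 0.02352 m³/s
w_2 = (4.01 − 1.09)/2 = 1.46 m; q_2 = 0.41 × 0.36 × 1.46 = 0.2155 m³/s
w_3 = (5.05 − 1.65)/2 = 1.7 m; q_3 = 0.74 × 0.64 × 1.7 = 0.8051 m³/s
w_4 = (5.91 − 4.01)/2 = 0.95 m; q_4 = 0.79 × 0.69 × 0.95 = 0.5178 m³/s
w_5 = (6.65 − 5.05)/2 = 0.8 m; q_5 = 0.69 × 0.83 × 0.8 = 0.4582 m³/s
w_6 = (8.10 − 5.91)/2 = 1.095 m; q_6 = 0.66 × 0.59 × 1.095 = 0.4264 m³/s
w_7 = (9.05 − 6.65)/2 = 1.2 m; q_7 = 0.64 × 0.46 × 1.2 = 0.3533 m³/s
w_8 = (9.05 − 8.10)/2 = 0.475 m; q_8 = 0.28 × 0.18 × 0.475 = 0.02394 m³/s
Q = Σ qᵢ = 2.824 m³/s

2.82 m³/s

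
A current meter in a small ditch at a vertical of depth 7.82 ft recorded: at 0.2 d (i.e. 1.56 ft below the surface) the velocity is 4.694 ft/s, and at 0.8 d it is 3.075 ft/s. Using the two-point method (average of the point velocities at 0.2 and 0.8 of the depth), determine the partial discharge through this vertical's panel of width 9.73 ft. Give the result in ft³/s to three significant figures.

v̄ = (4.694 + 3.075) / 2 = 3.885 ft/s
q = v̄ × d × w = 3.885 × 7.82 × 9.73 = 295.6 ft³/s

296 ft³/s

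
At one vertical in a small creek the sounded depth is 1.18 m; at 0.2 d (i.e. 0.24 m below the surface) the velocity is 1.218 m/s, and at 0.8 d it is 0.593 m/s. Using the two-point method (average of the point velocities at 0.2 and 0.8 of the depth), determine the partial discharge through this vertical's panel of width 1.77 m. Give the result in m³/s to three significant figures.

1.89 m³/s

v̄ = (1.218 + 0.593) / 2 = 0.9055 m/s
q = v̄ × d × w = 0.9055 × 1.18 × 1.77 = 1.891 m³/s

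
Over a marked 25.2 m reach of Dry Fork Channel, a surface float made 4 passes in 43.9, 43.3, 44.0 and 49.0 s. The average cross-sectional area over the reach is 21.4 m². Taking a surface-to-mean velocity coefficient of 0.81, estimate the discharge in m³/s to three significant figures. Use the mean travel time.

t̄ = (43.9 + 43.3 + 44.0 + 49.0) / 4 = 45.05 s
v_surface = L / t̄ = 25.2 / 45.05 = 0.5594 m/s
v_mean = 0.81 × 0.5594 = 0.4531 m/s
Q = A × v_mean = 21.4 × 0.4531 = 9.696 m³/s

9.70 m³/s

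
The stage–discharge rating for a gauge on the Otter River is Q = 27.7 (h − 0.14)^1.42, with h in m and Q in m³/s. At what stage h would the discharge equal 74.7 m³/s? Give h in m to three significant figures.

h − h₀ = (Q/C)^(1/b) = (74.7/27.7)^(1/1.42) = 2.011 m
h = 0.14 + 2.011 = 2.151 m

2.15 m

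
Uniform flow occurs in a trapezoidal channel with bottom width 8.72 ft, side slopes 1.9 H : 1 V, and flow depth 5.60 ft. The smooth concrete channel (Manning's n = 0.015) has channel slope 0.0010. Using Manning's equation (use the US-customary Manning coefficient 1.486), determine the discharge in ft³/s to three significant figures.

A = (b + z·y)·y = (8.72 + 1.9×5.60)×5.60 = 108.4 ft²
P = b + 2y√(1+z²) = 8.72 + 2×5.60×√(1+1.9²) = 32.77 ft
R = A/P = 108.4/32.77 = 3.309 ft
Q = (1.486/n)·A·R^(2/3)·S^(1/2) = (1.486/0.015) × 108.4 × 3.309^(2/3) × 0.0010^(1/2) = 754.1 ft³/s

754 ft³/s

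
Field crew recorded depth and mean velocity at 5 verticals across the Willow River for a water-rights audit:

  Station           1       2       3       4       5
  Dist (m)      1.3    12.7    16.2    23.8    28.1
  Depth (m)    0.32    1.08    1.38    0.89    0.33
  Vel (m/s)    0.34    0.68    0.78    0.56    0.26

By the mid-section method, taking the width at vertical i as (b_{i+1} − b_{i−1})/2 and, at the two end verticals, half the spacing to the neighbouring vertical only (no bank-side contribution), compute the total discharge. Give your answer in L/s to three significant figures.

15200 L/s

w_1 = (12.7 − 1.3)/2 = 5.7 m; q_1 = 0.34 × 0.32 × 5.7 = 0.6202 m³/s
w_2 = (16.2 − 1.3)/2 = 7.45 m; q_2 = 0.68 × 1.08 × 7.45 = 5.471 m³/s
w_3 = (23.8 − 12.7)/2 = 5.55 m; q_3 = 0.78 × 1.38 × 5.55 = 5.974 m³/s
w_4 = (28.1 − 16.2)/2 = 5.95 m; q_4 = 0.56 × 0.89 × 5.95 = 2.965 m³/s
w_5 = (28.1 − 23.8)/2 = 2.15 m; q_5 = 0.26 × 0.33 × 2.15 = 0.1845 m³/s
Q = Σ qᵢ = 15.22 m³/s
= 15.22 × 1000 = 15220 L/s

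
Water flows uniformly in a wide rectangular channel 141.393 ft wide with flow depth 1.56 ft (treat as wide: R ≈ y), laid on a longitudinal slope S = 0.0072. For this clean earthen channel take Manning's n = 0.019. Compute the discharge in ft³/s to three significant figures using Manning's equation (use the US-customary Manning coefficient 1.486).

1970 ft³/s

A = b·y = 141.393 × 1.56 = 220.6 ft²
Wide channel: R ≈ y = 1.56 ft
Q = (1.486/n)·A·R^(2/3)·S^(1/2) = (1.486/0.019) × 220.6 × 1.560^(2/3) × 0.0072^(1/2) = 1969 ft³/s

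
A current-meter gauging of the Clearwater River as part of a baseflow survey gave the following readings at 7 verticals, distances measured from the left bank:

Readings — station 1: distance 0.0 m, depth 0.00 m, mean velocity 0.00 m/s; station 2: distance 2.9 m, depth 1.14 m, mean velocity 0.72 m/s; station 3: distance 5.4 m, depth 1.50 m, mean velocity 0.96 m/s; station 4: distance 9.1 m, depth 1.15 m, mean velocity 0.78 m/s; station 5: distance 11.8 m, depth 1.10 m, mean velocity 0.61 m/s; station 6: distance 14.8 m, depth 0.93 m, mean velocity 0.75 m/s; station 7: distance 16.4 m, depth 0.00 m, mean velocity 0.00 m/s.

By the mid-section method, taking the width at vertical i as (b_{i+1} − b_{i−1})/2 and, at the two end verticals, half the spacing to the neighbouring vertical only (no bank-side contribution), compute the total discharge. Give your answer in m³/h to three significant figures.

47000 m³/h

w_2 = (5.4 − 0.0)/2 = 2.7 m; q_2 = 0.72 × 1.14 × 2.7 = 2.216 m³/s
w_3 = (9.1 − 2.9)/2 = 3.1 m; q_3 = 0.96 × 1.50 × 3.1 = 4.464 m³/s
w_4 = (11.8 − 5.4)/2 = 3.2 m; q_4 = 0.78 × 1.15 × 3.2 = 2.870 m³/s
w_5 = (14.8 − 9.1)/2 = 2.85 m; q_5 = 0.61 × 1.10 × 2.85 = 1.912 m³/s
w_6 = (16.4 − 11.8)/2 = 2.3 m; q_6 = 0.75 × 0.93 × 2.3 = 1.604 m³/s
Stations 1, 7 contribute zero (depth or velocity is 0).
Q = Σ qᵢ = 13.07 m³/s
= 13.07 × 3600 = 47040 m³/h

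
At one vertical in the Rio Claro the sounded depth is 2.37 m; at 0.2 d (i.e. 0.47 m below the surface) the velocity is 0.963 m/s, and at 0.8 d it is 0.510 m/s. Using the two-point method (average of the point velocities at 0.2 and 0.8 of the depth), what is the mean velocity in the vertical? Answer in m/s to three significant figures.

v̄ = (0.963 + 0.510) / 2 = 0.7365 m/s

0.737 m/s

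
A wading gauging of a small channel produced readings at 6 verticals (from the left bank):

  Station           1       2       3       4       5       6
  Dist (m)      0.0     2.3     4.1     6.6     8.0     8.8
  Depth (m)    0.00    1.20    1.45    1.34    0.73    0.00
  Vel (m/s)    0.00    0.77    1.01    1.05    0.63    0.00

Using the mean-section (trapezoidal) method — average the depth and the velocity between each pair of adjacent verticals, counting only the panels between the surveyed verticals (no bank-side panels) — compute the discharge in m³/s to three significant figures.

Panel 1-2: Δb = 2.3 m, d̄ = (0.00+1.20)/2 = 0.6, v̄ = (0.00+0.77)/2 = 0.385 → q = 2.3×0.6×0.385 = 0.5313 m³/s
Panel 2-3: Δb = 1.8 m, d̄ = (1.20+1.45)/2 = 1.325, v̄ = (0.77+1.01)/2 = 0.89 → q = 1.8×1.325×0.89 = 2.123 m³/s
Panel 3-4: Δb = 2.5 m, d̄ = (1.45+1.34)/2 = 1.395, v̄ = (1.01+1.05)/2 = 1.03 → q = 2.5×1.395×1.03 = 3.592 m³/s
Panel 4-5: Δb = 1.4 m, d̄ = (1.34+0.73)/2 = 1.035, v̄ = (1.05+0.63)/2 = 0.84 → q = 1.4×1.035×0.84 = 1.217 m³/s
Panel 5-6: Δb = 0.8 m, d̄ = (0.73+0.00)/2 = 0.365, v̄ = (0.63+0.00)/2 = 0.315 → q = 0.8×0.365×0.315 = 0.09198 m³/s
Q = Σ q = 7.555 m³/s

7.56 m³/s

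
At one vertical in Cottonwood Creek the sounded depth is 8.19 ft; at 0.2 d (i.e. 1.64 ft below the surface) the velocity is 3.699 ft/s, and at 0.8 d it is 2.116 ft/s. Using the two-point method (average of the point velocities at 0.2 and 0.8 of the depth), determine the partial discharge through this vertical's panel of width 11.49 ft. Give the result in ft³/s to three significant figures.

v̄ = (3.699 + 2.116) / 2 = 2.908 ft/s
q = v̄ × d × w = 2.908 × 8.19 × 11.49 = 273.6 ft³/s

274 ft³/s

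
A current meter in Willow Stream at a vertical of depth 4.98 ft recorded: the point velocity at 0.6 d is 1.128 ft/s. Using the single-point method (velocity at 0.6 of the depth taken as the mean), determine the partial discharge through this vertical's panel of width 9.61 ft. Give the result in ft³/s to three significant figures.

54.0 ft³/s

v̄ = v₀.₆ = 1.128 ft/s
q = v̄ × d × w = 1.128 × 4.98 × 9.61 = 53.98 ft³/s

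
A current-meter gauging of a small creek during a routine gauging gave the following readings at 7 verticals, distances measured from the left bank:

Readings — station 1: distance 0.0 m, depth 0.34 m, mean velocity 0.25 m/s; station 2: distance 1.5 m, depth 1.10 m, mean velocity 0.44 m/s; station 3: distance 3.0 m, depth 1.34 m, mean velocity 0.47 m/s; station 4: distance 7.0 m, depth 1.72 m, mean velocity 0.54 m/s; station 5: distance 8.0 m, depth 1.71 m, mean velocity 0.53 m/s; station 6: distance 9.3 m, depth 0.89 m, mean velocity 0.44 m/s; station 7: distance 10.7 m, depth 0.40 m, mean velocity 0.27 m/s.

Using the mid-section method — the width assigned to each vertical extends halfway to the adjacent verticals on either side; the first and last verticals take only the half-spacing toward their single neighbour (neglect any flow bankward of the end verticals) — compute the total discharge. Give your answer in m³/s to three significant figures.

w_1 = (1.5 − 0.0)/2 = 0.75 m; q_1 = 0.25 × 0.34 × 0.75 = 0.06375 m³/s
w_2 = (3.0 − 0.0)/2 = 1.5 m; q_2 = 0.44 × 1.10 × 1.5 = 0.7260 m³/s
w_3 = (7.0 − 1.5)/2 = 2.75 m; q_3 = 0.47 × 1.34 × 2.75 = 1.732 m³/s
w_4 = (8.0 − 3.0)/2 = 2.5 m; q_4 = 0.54 × 1.72 × 2.5 = 2.322 m³/s
w_5 = (9.3 − 7.0)/2 = 1.15 m; q_5 = 0.53 × 1.71 × 1.15 = 1.042 m³/s
w_6 = (10.7 − 8.0)/2 = 1.35 m; q_6 = 0.44 × 0.89 × 1.35 = 0.5287 m³/s
w_7 = (10.7 − 9.3)/2 = 0.7 m; q_7 = 0.27 × 0.40 × 0.7 = 0.07560 m³/s
Q = Σ qᵢ = 6.490 m³/s

6.49 m³/s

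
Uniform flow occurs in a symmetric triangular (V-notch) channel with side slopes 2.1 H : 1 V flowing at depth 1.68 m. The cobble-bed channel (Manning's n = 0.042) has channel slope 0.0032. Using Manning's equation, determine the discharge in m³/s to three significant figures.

A = z·y² = 2.1×1.68² = 5.927 m²
P = 2y√(1+z²) = 2×1.68×√(1+2.1²) = 7.815 m
R = A/P = 5.927/7.815 = 0.7584 m
Q = (1/n)·A·R^(2/3)·S^(1/2) = (1/0.042) × 5.927 × 0.7584^(2/3) × 0.0032^(1/2) = 6.639 m³/s

6.64 m³/s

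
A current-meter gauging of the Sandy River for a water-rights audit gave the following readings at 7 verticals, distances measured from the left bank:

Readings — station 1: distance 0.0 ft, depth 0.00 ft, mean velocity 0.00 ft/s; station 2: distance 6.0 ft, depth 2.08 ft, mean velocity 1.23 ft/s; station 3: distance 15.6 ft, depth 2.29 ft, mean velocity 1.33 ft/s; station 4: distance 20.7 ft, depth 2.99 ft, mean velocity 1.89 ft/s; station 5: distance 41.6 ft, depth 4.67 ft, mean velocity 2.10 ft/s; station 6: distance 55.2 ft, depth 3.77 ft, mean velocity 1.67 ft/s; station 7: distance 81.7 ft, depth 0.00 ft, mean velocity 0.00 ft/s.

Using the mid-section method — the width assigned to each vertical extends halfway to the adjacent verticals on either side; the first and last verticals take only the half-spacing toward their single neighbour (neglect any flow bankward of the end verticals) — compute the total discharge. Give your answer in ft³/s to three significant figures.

411 ft³/s

w_2 = (15.6 − 0.0)/2 = 7.8 ft; q_2 = 1.23 × 2.08 × 7.8 = 19.96 ft³/s
w_3 = (20.7 − 6.0)/2 = 7.35 ft; q_3 = 1.33 × 2.29 × 7.35 = 22.39 ft³/s
w_4 = (41.6 − 15.6)/2 = 13 ft; q_4 = 1.89 × 2.99 × 13 = 73.46 ft³/s
w_5 = (55.2 − 20.7)/2 = 17.25 ft; q_5 = 2.10 × 4.67 × 17.25 = 169.2 ft³/s
w_6 = (81.7 − 41.6)/2 = 20.05 ft; q_6 = 1.67 × 3.77 × 20.05 = 126.2 ft³/s
Stations 1, 7 contribute zero (depth or velocity is 0).
Q = Σ qᵢ = 411.2 ft³/s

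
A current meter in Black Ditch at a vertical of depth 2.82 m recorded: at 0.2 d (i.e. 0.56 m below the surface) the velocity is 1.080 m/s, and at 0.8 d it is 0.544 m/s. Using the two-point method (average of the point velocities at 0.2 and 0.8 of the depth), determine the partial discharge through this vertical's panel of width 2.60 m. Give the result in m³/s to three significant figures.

v̄ = (1.080 + 0.544) / 2 = 0.8120 m/s
q = v̄ × d × w = 0.8120 × 2.82 × 2.60 = 5.954 m³/s

5.95 m³/s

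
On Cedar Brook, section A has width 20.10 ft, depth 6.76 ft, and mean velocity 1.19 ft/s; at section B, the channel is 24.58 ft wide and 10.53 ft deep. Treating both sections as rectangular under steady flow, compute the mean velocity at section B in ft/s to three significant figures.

0.625 ft/s

Q = A₁V₁ = (20.10×6.76) × 1.19 = 161.7 ft³/s
A₂ = 24.58 × 10.53 = 258.8 ft²
V₂ = Q/A₂ = 161.7/258.8 = 0.6247 ft/s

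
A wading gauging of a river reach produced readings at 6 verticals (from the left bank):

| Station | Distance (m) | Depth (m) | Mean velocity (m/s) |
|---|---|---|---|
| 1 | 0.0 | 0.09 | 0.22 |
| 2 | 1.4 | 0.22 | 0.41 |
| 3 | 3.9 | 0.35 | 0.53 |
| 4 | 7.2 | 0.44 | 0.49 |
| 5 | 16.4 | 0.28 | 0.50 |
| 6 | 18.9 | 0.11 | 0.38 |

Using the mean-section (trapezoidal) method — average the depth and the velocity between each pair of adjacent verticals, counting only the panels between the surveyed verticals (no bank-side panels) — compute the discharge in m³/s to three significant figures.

Panel 1-2: Δb = 1.4 m, d̄ = (0.09+0.22)/2 = 0.155, v̄ = (0.22+0.41)/2 = 0.315 → q = 1.4×0.155×0.315 = 0.06836 m³/s
Panel 2-3: Δb = 2.5 m, d̄ = (0.22+0.35)/2 = 0.285, v̄ = (0.41+0.53)/2 = 0.47 → q = 2.5×0.285×0.47 = 0.3349 m³/s
Panel 3-4: Δb = 3.3 m, d̄ = (0.35+0.44)/2 = 0.395, v̄ = (0.53+0.49)/2 = 0.51 → q = 3.3×0.395×0.51 = 0.6648 m³/s
Panel 4-5: Δb = 9.2 m, d̄ = (0.44+0.28)/2 = 0.36, v̄ = (0.49+0.50)/2 = 0.495 → q = 9.2×0.36×0.495 = 1.639 m³/s
Panel 5-6: Δb = 2.5 m, d̄ = (0.28+0.11)/2 = 0.195, v̄ = (0.50+0.38)/2 = 0.44 → q = 2.5×0.195×0.44 = 0.2145 m³/s
Q = Σ q = 2.922 m³/s

2.92 m³/s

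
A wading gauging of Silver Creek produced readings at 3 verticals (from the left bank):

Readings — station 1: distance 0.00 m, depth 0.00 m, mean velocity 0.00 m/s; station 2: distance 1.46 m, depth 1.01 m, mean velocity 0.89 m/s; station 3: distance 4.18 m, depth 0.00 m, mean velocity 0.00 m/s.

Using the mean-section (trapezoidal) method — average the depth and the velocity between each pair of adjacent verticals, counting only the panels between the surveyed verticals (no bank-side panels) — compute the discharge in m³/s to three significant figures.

0.939 m³/s

Panel 1-2: Δb = 1.46 m, d̄ = (0.00+1.01)/2 = 0.505, v̄ = (0.00+0.89)/2 = 0.445 → q = 1.46×0.505×0.445 = 0.3281 m³/s
Panel 2-3: Δb = 2.72 m, d̄ = (1.01+0.00)/2 = 0.505, v̄ = (0.89+0.00)/2 = 0.445 → q = 2.72×0.505×0.445 = 0.6113 m³/s
Q = Σ q = 0.9394 m³/s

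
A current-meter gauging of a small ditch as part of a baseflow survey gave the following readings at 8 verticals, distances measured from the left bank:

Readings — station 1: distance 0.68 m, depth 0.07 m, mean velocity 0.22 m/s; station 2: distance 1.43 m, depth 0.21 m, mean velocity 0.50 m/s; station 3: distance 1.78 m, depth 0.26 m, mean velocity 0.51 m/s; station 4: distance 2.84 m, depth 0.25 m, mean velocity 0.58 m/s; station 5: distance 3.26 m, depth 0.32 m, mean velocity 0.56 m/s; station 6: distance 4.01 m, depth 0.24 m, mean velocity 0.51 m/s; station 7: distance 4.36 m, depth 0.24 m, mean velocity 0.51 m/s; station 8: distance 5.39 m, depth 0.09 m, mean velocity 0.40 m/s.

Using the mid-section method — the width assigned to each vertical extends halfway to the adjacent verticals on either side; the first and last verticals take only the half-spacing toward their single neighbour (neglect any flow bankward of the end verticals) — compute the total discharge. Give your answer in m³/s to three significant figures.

w_1 = (1.43 − 0.68)/2 = 0.375 m; q_1 = 0.22 × 0.07 × 0.375 = 0.005775 m³/s
w_2 = (1.78 − 0.68)/2 = 0.55 m; q_2 = 0.50 × 0.21 × 0.55 = 0.05775 m³/s
w_3 = (2.84 − 1.43)/2 = 0.705 m; q_3 = 0.51 × 0.26 × 0.705 = 0.09348 m³/s
w_4 = (3.26 − 1.78)/2 = 0.74 m; q_4 = 0.58 × 0.25 × 0.74 = 0.1073 m³/s
w_5 = (4.01 − 2.84)/2 = 0.585 m; q_5 = 0.56 × 0.32 × 0.585 = 0.1048 m³/s
w_6 = (4.36 − 3.26)/2 = 0.55 m; q_6 = 0.51 × 0.24 × 0.55 = 0.06732 m³/s
w_7 = (5.39 − 4.01)/2 = 0.69 m; q_7 = 0.51 × 0.24 × 0.69 = 0.08446 m³/s
w_8 = (5.39 − 4.36)/2 = 0.515 m; q_8 = 0.40 × 0.09 × 0.515 = 0.01854 m³/s
Q = Σ qᵢ = 0.5395 m³/s

0.539 m³/s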